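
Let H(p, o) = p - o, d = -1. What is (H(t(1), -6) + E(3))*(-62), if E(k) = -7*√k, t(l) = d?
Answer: -310 + 434*√3 ≈ 441.71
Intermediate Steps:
t(l) = -1
(H(t(1), -6) + E(3))*(-62) = ((-1 - 1*(-6)) - 7*√3)*(-62) = ((-1 + 6) - 7*√3)*(-62) = (5 - 7*√3)*(-62) = -310 + 434*√3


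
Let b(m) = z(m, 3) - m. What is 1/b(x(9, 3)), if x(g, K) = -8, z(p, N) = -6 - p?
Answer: ⅒ ≈ 0.10000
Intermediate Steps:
b(m) = -6 - 2*m (b(m) = (-6 - m) - m = -6 - 2*m)
1/b(x(9, 3)) = 1/(-6 - 2*(-8)) = 1/(-6 + 16) = 1/10 = ⅒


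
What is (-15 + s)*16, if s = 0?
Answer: -240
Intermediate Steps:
(-15 + s)*16 = (-15 + 0)*16 = -15*16 = -240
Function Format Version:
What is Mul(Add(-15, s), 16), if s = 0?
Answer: -240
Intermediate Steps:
Mul(Add(-15, s), 16) = Mul(Add(-15, 0), 16) = Mul(-15, 16) = -240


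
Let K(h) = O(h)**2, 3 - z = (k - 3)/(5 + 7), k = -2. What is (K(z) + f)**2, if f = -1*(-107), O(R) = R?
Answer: 292033921/20736 ≈ 14083.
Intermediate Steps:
z = 41/12 (z = 3 - (-2 - 3)/(5 + 7) = 3 - (-5)/12 = 3 - 1*(-5/12) = 3 + 5/12 = 41/12 ≈ 3.4167)
f = 107
K(h) = h**2
(K(z) + f)**2 = ((41/12)**2 + 107)**2 = (1681/144 + 107)**2 = (17089/144)**2 = 292033921/20736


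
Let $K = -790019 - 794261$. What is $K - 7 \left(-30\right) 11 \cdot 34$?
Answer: $-1505740$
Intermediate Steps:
$K = -1584280$
$K - 7 \left(-30\right) 11 \cdot 34 = -1584280 - 7 \left(-30\right) 11 \cdot 34 = -1584280 - \left(-210\right) 11 \cdot 34 = -1584280 - \left(-2310\right) 34 = -1584280 - -78540 = -1584280 + 78540 = -1505740$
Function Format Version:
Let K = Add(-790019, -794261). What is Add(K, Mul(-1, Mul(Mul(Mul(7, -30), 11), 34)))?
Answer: -1505740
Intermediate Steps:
K = -1584280
Add(K, Mul(-1, Mul(Mul(Mul(7, -30), 11), 34))) = Add(-1584280, Mul(-1, Mul(Mul(Mul(7, -30), 11), 34))) = Add(-1584280, Mul(-1, Mul(Mul(-210, 11), 34))) = Add(-1584280, Mul(-1, Mul(-2310, 34))) = Add(-1584280, Mul(-1, -78540)) = Add(-1584280, 78540) = -1505740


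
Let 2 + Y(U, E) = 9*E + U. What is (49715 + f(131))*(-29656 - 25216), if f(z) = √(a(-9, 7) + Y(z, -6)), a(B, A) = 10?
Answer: -2727961480 - 54872*√85 ≈ -2.7285e+9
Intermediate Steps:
Y(U, E) = -2 + U + 9*E (Y(U, E) = -2 + (9*E + U) = -2 + (U + 9*E) = -2 + U + 9*E)
f(z) = √(-46 + z) (f(z) = √(10 + (-2 + z + 9*(-6))) = √(10 + (-2 + z - 54)) = √(10 + (-56 + z)) = √(-46 + z))
(49715 + f(131))*(-29656 - 25216) = (49715 + √(-46 + 131))*(-29656 - 25216) = (49715 + √85)*(-54872) = -2727961480 - 54872*√85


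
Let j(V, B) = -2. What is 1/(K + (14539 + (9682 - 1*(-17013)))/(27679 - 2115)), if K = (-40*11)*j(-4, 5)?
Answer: 12782/11268777 ≈ 0.0011343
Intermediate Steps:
K = 880 (K = -40*11*(-2) = -440*(-2) = 880)
1/(K + (14539 + (9682 - 1*(-17013)))/(27679 - 2115)) = 1/(880 + (14539 + (9682 - 1*(-17013)))/(27679 - 2115)) = 1/(880 + (14539 + (9682 + 17013))/25564) = 1/(880 + (14539 + 26695)*(1/25564)) = 1/(880 + 41234*(1/25564)) = 1/(880 + 20617/12782) = 1/(11268777/12782) = 12782/11268777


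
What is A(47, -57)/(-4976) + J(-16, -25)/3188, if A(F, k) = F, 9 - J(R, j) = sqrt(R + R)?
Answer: -26263/3965872 - I*sqrt(2)/797 ≈ -0.0066222 - 0.0017744*I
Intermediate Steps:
J(R, j) = 9 - sqrt(2)*sqrt(R) (J(R, j) = 9 - sqrt(R + R) = 9 - sqrt(2*R) = 9 - sqrt(2)*sqrt(R))
A(47, -57)/(-4976) + J(-16, -25)/3188 = 47/(-4976) + (9 - sqrt(2)*sqrt(-16))/3188 = 47*(-1/4976) + (9 - sqrt(2)*4*I)*(1/3188) = -47/4976 + (9 - 4*I*sqrt(2))*(1/3188) = -47/4976 + (9/3188 - I*sqrt(2)/797) = -26263/3965872 - I*sqrt(2)/797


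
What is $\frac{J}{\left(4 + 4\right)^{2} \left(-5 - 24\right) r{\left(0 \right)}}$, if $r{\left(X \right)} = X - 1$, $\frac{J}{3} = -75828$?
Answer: $- \frac{56871}{464} \approx -122.57$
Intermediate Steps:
$J = -227484$ ($J = 3 \left(-75828\right) = -227484$)
$r{\left(X \right)} = -1 + X$ ($r{\left(X \right)} = X - 1 = -1 + X$)
$\frac{J}{\left(4 + 4\right)^{2} \left(-5 - 24\right) r{\left(0 \right)}} = - \frac{227484}{\left(4 + 4\right)^{2} \left(-5 - 24\right) \left(-1 + 0\right)} = - \frac{227484}{8^{2} \left(-5 - 24\right) \left(-1\right)} = - \frac{227484}{64 \left(-29\right) \left(-1\right)} = - \frac{227484}{\left(-1856\right) \left(-1\right)} = - \frac{227484}{1856} = \left(-227484\right) \frac{1}{1856} = - \frac{56871}{464}$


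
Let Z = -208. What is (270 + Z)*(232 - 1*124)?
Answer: 6696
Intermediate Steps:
(270 + Z)*(232 - 1*124) = (270 - 208)*(232 - 1*124) = 62*(232 - 124) = 62*108 = 6696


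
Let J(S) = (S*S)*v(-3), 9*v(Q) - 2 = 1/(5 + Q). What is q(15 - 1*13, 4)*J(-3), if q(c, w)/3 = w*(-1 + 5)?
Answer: 120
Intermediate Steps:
v(Q) = 2/9 + 1/(9*(5 + Q))
q(c, w) = 12*w (q(c, w) = 3*(w*(-1 + 5)) = 3*(w*4) = 3*(4*w) = 12*w)
J(S) = 5*S**2/18 (J(S) = (S*S)*((11 + 2*(-3))/(9*(5 - 3))) = S**2*((1/9)*(11 - 6)/2) = S**2*((1/9)*(1/2)*5) = S**2*(5/18) = 5*S**2/18)
q(15 - 1*13, 4)*J(-3) = (12*4)*((5/18)*(-3)**2) = 48*((5/18)*9) = 48*(5/2) = 120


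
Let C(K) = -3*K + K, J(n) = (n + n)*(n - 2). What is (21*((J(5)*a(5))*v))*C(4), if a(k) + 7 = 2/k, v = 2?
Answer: 66528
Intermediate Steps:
a(k) = -7 + 2/k
J(n) = 2*n*(-2 + n) (J(n) = (2*n)*(-2 + n) = 2*n*(-2 + n))
C(K) = -2*K
(21*((J(5)*a(5))*v))*C(4) = (21*(((2*5*(-2 + 5))*(-7 + 2/5))*2))*(-2*4) = (21*(((2*5*3)*(-7 + 2*(⅕)))*2))*(-8) = (21*((30*(-7 + ⅖))*2))*(-8) = (21*((30*(-33/5))*2))*(-8) = (21*(-198*2))*(-8) = (21*(-396))*(-8) = -8316*(-8) = 66528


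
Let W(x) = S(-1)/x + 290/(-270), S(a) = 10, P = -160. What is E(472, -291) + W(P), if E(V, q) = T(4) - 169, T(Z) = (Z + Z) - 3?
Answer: -71339/432 ≈ -165.14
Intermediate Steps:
T(Z) = -3 + 2*Z (T(Z) = 2*Z - 3 = -3 + 2*Z)
E(V, q) = -164 (E(V, q) = (-3 + 2*4) - 169 = (-3 + 8) - 169 = 5 - 169 = -164)
W(x) = -29/27 + 10/x (W(x) = 10/x + 290/(-270) = 10/x + 290*(-1/270) = 10/x - 29/27 = -29/27 + 10/x)
E(472, -291) + W(P) = -164 + (-29/27 + 10/(-160)) = -164 + (-29/27 + 10*(-1/160)) = -164 + (-29/27 - 1/16) = -164 - 491/432 = -71339/432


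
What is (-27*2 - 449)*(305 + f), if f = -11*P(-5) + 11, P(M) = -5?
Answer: -186613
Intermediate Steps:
f = 66 (f = -11*(-5) + 11 = 55 + 11 = 66)
(-27*2 - 449)*(305 + f) = (-27*2 - 449)*(305 + 66) = (-54 - 449)*371 = -503*371 = -186613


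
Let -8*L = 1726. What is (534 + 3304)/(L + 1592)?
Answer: 15352/5505 ≈ 2.7887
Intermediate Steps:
L = -863/4 (L = -1/8*1726 = -863/4 ≈ -215.75)
(534 + 3304)/(L + 1592) = (534 + 3304)/(-863/4 + 1592) = 3838/(5505/4) = 3838*(4/5505) = 15352/5505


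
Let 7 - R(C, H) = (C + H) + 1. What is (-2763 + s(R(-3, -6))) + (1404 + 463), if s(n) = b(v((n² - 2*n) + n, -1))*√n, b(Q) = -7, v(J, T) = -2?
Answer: -896 - 7*√15 ≈ -923.11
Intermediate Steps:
R(C, H) = 6 - C - H (R(C, H) = 7 - ((C + H) + 1) = 7 - (1 + C + H) = 7 + (-1 - C - H) = 6 - C - H)
s(n) = -7*√n
(-2763 + s(R(-3, -6))) + (1404 + 463) = (-2763 - 7*√(6 - 1*(-3) - 1*(-6))) + (1404 + 463) = (-2763 - 7*√(6 + 3 + 6)) + 1867 = (-2763 - 7*√15) + 1867 = -896 - 7*√15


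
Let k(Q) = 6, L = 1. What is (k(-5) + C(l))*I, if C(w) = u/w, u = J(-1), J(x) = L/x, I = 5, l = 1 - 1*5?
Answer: 125/4 ≈ 31.250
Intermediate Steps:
l = -4 (l = 1 - 5 = -4)
J(x) = 1/x
u = -1 (u = 1/(-1) = -1)
C(w) = -1/w
(k(-5) + C(l))*I = (6 - 1/(-4))*5 = (6 - 1*(-1/4))*5 = (6 + 1/4)*5 = (25/4)*5 = 125/4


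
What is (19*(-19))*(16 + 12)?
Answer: -10108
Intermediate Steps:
(19*(-19))*(16 + 12) = -361*28 = -10108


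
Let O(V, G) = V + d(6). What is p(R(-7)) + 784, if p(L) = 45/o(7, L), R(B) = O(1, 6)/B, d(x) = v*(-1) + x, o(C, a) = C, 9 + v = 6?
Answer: 5533/7 ≈ 790.43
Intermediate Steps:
v = -3 (v = -9 + 6 = -3)
d(x) = 3 + x (d(x) = -3*(-1) + x = 3 + x)
O(V, G) = 9 + V (O(V, G) = V + (3 + 6) = V + 9 = 9 + V)
R(B) = 10/B (R(B) = (9 + 1)/B = 10/B)
p(L) = 45/7
p(R(-7)) + 784 = 45/7 + 784 = 5533/7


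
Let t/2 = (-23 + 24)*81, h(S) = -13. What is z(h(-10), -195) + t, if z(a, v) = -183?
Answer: -21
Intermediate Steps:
t = 162 (t = 2*((-23 + 24)*81) = 2*(1*81) = 2*81 = 162)
z(h(-10), -195) + t = -183 + 162 = -21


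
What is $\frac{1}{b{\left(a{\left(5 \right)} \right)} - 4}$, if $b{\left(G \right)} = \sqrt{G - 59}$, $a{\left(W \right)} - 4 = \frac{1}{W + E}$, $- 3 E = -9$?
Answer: $- \frac{32}{567} - \frac{2 i \sqrt{878}}{567} \approx -0.056437 - 0.10452 i$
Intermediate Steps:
$E = 3$ ($E = \left(- \frac{1}{3}\right) \left(-9\right) = 3$)
$a{\left(W \right)} = 4 + \frac{1}{3 + W}$ ($a{\left(W \right)} = 4 + \frac{1}{W + 3} = 4 + \frac{1}{3 + W}$)
$b{\left(G \right)} = \sqrt{-59 + G}$
$\frac{1}{b{\left(a{\left(5 \right)} \right)} - 4} = \frac{1}{\sqrt{-59 + \frac{13 + 4 \cdot 5}{3 + 5}} - 4} = \frac{1}{\sqrt{-59 + \frac{13 + 20}{8}} - 4} = \frac{1}{\sqrt{-59 + \frac{1}{8} \cdot 33} - 4} = \frac{1}{\sqrt{-59 + \frac{33}{8}} - 4} = \frac{1}{\sqrt{- \frac{439}{8}} - 4} = \frac{1}{\frac{i \sqrt{878}}{4} - 4} = \frac{1}{-4 + \frac{i \sqrt{878}}{4}}$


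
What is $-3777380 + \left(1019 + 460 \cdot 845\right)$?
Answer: $-3387661$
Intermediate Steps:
$-3777380 + \left(1019 + 460 \cdot 845\right) = -3777380 + \left(1019 + 388700\right) = -3777380 + 389719 = -3387661$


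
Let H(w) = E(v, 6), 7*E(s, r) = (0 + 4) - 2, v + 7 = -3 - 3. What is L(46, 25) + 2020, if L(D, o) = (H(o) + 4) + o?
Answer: 14345/7 ≈ 2049.3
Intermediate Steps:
v = -13 (v = -7 + (-3 - 3) = -7 - 6 = -13)
E(s, r) = 2/7 (E(s, r) = ((0 + 4) - 2)/7 = (4 - 2)/7 = (⅐)*2 = 2/7)
H(w) = 2/7
L(D, o) = 30/7 + o (L(D, o) = (2/7 + 4) + o = 30/7 + o)
L(46, 25) + 2020 = (30/7 + 25) + 2020 = 205/7 + 2020 = 14345/7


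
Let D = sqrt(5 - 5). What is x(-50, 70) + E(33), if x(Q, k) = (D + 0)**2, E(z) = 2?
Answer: 2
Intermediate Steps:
D = 0 (D = sqrt(0) = 0)
x(Q, k) = 0 (x(Q, k) = (0 + 0)**2 = 0**2 = 0)
x(-50, 70) + E(33) = 0 + 2 = 2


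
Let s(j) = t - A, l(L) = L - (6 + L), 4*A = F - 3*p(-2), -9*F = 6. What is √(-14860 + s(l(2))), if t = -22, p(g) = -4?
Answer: I*√535854/6 ≈ 122.0*I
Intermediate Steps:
F = -⅔ (F = -⅑*6 = -⅔ ≈ -0.66667)
A = 17/6 (A = (-⅔ - 3*(-4))/4 = (-⅔ + 12)/4 = (¼)*(34/3) = 17/6 ≈ 2.8333)
l(L) = -6 (l(L) = L + (-6 - L) = -6)
s(j) = -149/6 (s(j) = -22 - 1*17/6 = -22 - 17/6 = -149/6)
√(-14860 + s(l(2))) = √(-14860 - 149/6) = √(-89309/6) = I*√535854/6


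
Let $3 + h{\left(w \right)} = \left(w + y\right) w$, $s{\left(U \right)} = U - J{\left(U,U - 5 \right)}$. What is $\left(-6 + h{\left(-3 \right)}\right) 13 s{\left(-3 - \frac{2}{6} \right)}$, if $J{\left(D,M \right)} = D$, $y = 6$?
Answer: $0$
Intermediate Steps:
$s{\left(U \right)} = 0$ ($s{\left(U \right)} = U - U = 0$)
$h{\left(w \right)} = -3 + w \left(6 + w\right)$ ($h{\left(w \right)} = -3 + \left(w + 6\right) w = -3 + \left(6 + w\right) w = -3 + w \left(6 + w\right)$)
$\left(-6 + h{\left(-3 \right)}\right) 13 s{\left(-3 - \frac{2}{6} \right)} = \left(-6 + \left(-3 + \left(-3\right)^{2} + 6 \left(-3\right)\right)\right) 13 \cdot 0 = \left(-6 - 12\right) 13 \cdot 0 = \left(-18\right) 13 \cdot 0 = \left(-234\right) 0 = 0$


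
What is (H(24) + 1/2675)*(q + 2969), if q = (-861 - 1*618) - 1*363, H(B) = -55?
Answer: -165808748/2675 ≈ -61985.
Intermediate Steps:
q = -1842 (q = (-861 - 618) - 363 = -1479 - 363 = -1842)
(H(24) + 1/2675)*(q + 2969) = (-55 + 1/2675)*(-1842 + 2969) = (-55 + 1/2675)*1127 = -147124/2675*1127 = -165808748/2675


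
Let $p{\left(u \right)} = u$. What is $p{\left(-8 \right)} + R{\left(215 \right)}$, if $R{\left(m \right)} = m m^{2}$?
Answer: $9938367$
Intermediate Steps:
$R{\left(m \right)} = m^{3}$
$p{\left(-8 \right)} + R{\left(215 \right)} = -8 + 215^{3} = -8 + 9938375 = 9938367$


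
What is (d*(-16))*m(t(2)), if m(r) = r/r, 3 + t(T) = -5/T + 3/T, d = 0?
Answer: 0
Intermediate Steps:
t(T) = -3 - 2/T (t(T) = -3 + (-5/T + 3/T) = -3 - 2/T)
m(r) = 1
(d*(-16))*m(t(2)) = (0*(-16))*1 = 0*1 = 0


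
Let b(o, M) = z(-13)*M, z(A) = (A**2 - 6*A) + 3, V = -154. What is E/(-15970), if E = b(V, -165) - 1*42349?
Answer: 83599/15970 ≈ 5.2348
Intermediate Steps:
z(A) = 3 + A**2 - 6*A
b(o, M) = 250*M (b(o, M) = (3 + (-13)**2 - 6*(-13))*M = (3 + 169 + 78)*M = 250*M)
E = -83599 (E = 250*(-165) - 1*42349 = -41250 - 42349 = -83599)
E/(-15970) = -83599/(-15970) = -83599*(-1/15970) = 83599/15970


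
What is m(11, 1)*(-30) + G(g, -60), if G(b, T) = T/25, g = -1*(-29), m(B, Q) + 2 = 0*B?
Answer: 288/5 ≈ 57.600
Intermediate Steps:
m(B, Q) = -2 (m(B, Q) = -2 + 0*B = -2 + 0 = -2)
g = 29
G(b, T) = T/25 (G(b, T) = T*(1/25) = T/25)
m(11, 1)*(-30) + G(g, -60) = -2*(-30) + (1/25)*(-60) = 60 - 12/5 = 288/5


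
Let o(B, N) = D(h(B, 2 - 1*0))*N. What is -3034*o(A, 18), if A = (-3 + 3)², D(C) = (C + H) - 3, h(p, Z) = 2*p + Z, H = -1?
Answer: 109224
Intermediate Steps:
h(p, Z) = Z + 2*p
D(C) = -4 + C (D(C) = (C - 1) - 3 = (-1 + C) - 3 = -4 + C)
A = 0 (A = 0² = 0)
o(B, N) = N*(-2 + 2*B) (o(B, N) = (-4 + ((2 - 1*0) + 2*B))*N = (-4 + ((2 + 0) + 2*B))*N = (-4 + (2 + 2*B))*N = (-2 + 2*B)*N = N*(-2 + 2*B))
-3034*o(A, 18) = -6068*18*(-1 + 0) = -6068*18*(-1) = -3034*(-36) = 109224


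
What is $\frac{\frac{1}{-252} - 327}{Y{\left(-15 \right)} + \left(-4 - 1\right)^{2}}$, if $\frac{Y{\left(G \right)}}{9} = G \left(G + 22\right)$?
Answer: $\frac{16481}{46368} \approx 0.35544$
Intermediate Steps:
$Y{\left(G \right)} = 9 G \left(22 + G\right)$ ($Y{\left(G \right)} = 9 G \left(G + 22\right) = 9 G \left(22 + G\right)$)
$\frac{\frac{1}{-252} - 327}{Y{\left(-15 \right)} + \left(-4 - 1\right)^{2}} = \frac{\frac{1}{-252} - 327}{9 \left(-15\right) \left(22 - 15\right) + \left(-4 - 1\right)^{2}} = \frac{- \frac{1}{252} - 327}{9 \left(-15\right) 7 + \left(-5\right)^{2}} = - \frac{82405}{252 \left(-945 + 25\right)} = - \frac{82405}{252 \left(-920\right)} = \left(- \frac{82405}{252}\right) \left(- \frac{1}{920}\right) = \frac{16481}{46368}$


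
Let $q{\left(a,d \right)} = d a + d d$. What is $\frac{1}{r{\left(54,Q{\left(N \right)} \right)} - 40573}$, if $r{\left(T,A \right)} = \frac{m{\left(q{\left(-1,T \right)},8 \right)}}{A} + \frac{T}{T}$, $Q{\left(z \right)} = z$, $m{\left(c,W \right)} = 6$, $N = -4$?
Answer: $- \frac{2}{81147} \approx -2.4647 \cdot 10^{-5}$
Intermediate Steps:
$q{\left(a,d \right)} = d^{2} + a d$ ($q{\left(a,d \right)} = a d + d^{2} = d^{2} + a d$)
$r{\left(T,A \right)} = 1 + \frac{6}{A}$ ($r{\left(T,A \right)} = \frac{6}{A} + \frac{T}{T} = \frac{6}{A} + 1 = 1 + \frac{6}{A}$)
$\frac{1}{r{\left(54,Q{\left(N \right)} \right)} - 40573} = \frac{1}{\frac{6 - 4}{-4} - 40573} = \frac{1}{\left(- \frac{1}{4}\right) 2 - 40573} = \frac{1}{- \frac{1}{2} - 40573} = \frac{1}{- \frac{81147}{2}} = - \frac{2}{81147}$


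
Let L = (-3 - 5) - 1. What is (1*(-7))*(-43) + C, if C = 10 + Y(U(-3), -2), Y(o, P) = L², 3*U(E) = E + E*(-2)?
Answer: 392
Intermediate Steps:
U(E) = -E/3 (U(E) = (E + E*(-2))/3 = (E - 2*E)/3 = (-E)/3 = -E/3)
L = -9 (L = -8 - 1 = -9)
Y(o, P) = 81 (Y(o, P) = (-9)² = 81)
C = 91 (C = 10 + 81 = 91)
(1*(-7))*(-43) + C = (1*(-7))*(-43) + 91 = -7*(-43) + 91 = 301 + 91 = 392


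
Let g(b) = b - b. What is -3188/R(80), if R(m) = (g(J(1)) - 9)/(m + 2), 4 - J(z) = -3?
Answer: 261416/9 ≈ 29046.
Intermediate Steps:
J(z) = 7 (J(z) = 4 - 1*(-3) = 4 + 3 = 7)
g(b) = 0
R(m) = -9/(2 + m) (R(m) = (0 - 9)/(m + 2) = -9/(2 + m))
-3188/R(80) = -3188/((-9/(2 + 80))) = -3188/((-9/82)) = -3188/((-9*1/82)) = -3188/(-9/82) = -3188*(-82/9) = 261416/9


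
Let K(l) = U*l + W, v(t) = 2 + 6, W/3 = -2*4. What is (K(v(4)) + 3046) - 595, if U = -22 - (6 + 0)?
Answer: 2203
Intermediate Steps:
U = -28 (U = -22 - 1*6 = -22 - 6 = -28)
W = -24 (W = 3*(-2*4) = 3*(-8) = -24)
v(t) = 8
K(l) = -24 - 28*l (K(l) = -28*l - 24 = -24 - 28*l)
(K(v(4)) + 3046) - 595 = ((-24 - 28*8) + 3046) - 595 = ((-24 - 224) + 3046) - 595 = (-248 + 3046) - 595 = 2798 - 595 = 2203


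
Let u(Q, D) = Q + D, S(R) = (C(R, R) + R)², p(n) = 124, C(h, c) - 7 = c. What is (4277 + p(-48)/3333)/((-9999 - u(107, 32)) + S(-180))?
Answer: 14255365/381531843 ≈ 0.037364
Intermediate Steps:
C(h, c) = 7 + c
S(R) = (7 + 2*R)² (S(R) = ((7 + R) + R)² = (7 + 2*R)²)
u(Q, D) = D + Q
(4277 + p(-48)/3333)/((-9999 - u(107, 32)) + S(-180)) = (4277 + 124/3333)/((-9999 - (32 + 107)) + (7 + 2*(-180))²) = (4277 + 124*(1/3333))/((-9999 - 1*139) + (7 - 360)²) = (4277 + 124/3333)/((-9999 - 139) + (-353)²) = 14255365/(3333*(-10138 + 124609)) = (14255365/3333)/114471 = (14255365/3333)*(1/114471) = 14255365/381531843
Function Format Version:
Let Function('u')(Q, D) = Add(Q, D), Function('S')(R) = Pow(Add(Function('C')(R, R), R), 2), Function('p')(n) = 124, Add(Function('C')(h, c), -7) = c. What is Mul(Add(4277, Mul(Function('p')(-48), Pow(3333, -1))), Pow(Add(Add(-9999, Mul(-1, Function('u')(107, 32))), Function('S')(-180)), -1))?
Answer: Rational(14255365, 381531843) ≈ 0.037364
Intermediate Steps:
Function('C')(h, c) = Add(7, c)
Function('S')(R) = Pow(Add(7, Mul(2, R)), 2) (Function('S')(R) = Pow(Add(Add(7, R), R), 2) = Pow(Add(7, Mul(2, R)), 2))
Function('u')(Q, D) = Add(D, Q)
Mul(Add(4277, Mul(Function('p')(-48), Pow(3333, -1))), Pow(Add(Add(-9999, Mul(-1, Function('u')(107, 32))), Function('S')(-180)), -1)) = Mul(Add(4277, Mul(124, Pow(3333, -1))), Pow(Add(Add(-9999, Mul(-1, Add(32, 107))), Pow(Add(7, Mul(2, -180)), 2)), -1)) = Mul(Add(4277, Mul(124, Rational(1, 3333))), Pow(Add(Add(-9999, Mul(-1, 139)), Pow(Add(7, -360), 2)), -1)) = Mul(Add(4277, Rational(124, 3333)), Pow(Add(Add(-9999, -139), Pow(-353, 2)), -1)) = Mul(Rational(14255365, 3333), Pow(Add(-10138, 124609), -1)) = Mul(Rational(14255365, 3333), Pow(114471, -1)) = Mul(Rational(14255365, 3333), Rational(1, 114471)) = Rational(14255365, 381531843)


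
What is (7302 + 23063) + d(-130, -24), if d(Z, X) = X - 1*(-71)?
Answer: 30412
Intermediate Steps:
d(Z, X) = 71 + X (d(Z, X) = X + 71 = 71 + X)
(7302 + 23063) + d(-130, -24) = (7302 + 23063) + (71 - 24) = 30365 + 47 = 30412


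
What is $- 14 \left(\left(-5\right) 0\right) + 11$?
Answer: $11$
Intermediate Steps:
$- 14 \left(\left(-5\right) 0\right) + 11 = \left(-14\right) 0 + 11 = 0 + 11 = 11$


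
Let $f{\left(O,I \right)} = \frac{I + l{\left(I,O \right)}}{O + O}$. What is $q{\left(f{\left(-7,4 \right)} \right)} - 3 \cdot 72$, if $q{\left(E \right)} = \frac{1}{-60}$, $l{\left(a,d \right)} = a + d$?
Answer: $- \frac{12961}{60} \approx -216.02$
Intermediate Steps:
$f{\left(O,I \right)} = \frac{O + 2 I}{2 O}$ ($f{\left(O,I \right)} = \frac{I + \left(I + O\right)}{O + O} = \frac{O + 2 I}{2 O}$)
$q{\left(E \right)} = - \frac{1}{60}$
$q{\left(f{\left(-7,4 \right)} \right)} - 3 \cdot 72 = - \frac{1}{60} - 3 \cdot 72 = - \frac{1}{60} - 216 = - \frac{12961}{60}$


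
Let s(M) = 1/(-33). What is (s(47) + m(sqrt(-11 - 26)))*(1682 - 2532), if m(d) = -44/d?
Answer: 850/33 - 37400*I*sqrt(37)/37 ≈ 25.758 - 6148.5*I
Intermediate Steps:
s(M) = -1/33
(s(47) + m(sqrt(-11 - 26)))*(1682 - 2532) = (-1/33 - 44/sqrt(-11 - 26))*(1682 - 2532) = (-1/33 - 44*(-I*sqrt(37)/37))*(-850) = (-1/33 - (-44)*I*sqrt(37)/37)*(-850) = (-1/33 + 44*I*sqrt(37)/37)*(-850) = 850/33 - 37400*I*sqrt(37)/37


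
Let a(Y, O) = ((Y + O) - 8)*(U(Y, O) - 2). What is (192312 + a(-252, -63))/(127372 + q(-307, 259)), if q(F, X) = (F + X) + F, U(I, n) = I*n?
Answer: -4934990/127017 ≈ -38.853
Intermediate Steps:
a(Y, O) = (-2 + O*Y)*(-8 + O + Y) (a(Y, O) = ((Y + O) - 8)*(Y*O - 2) = ((O + Y) - 8)*(O*Y - 2) = (-8 + O + Y)*(-2 + O*Y) = (-2 + O*Y)*(-8 + O + Y))
q(F, X) = X + 2*F
(192312 + a(-252, -63))/(127372 + q(-307, 259)) = (192312 + (16 - 2*(-63) - 2*(-252) - 63*(-252)² - 252*(-63)² - 8*(-63)*(-252)))/(127372 + (259 + 2*(-307))) = (192312 + (16 + 126 + 504 - 63*63504 - 252*3969 - 127008))/(127372 + (259 - 614)) = (192312 + (16 + 126 + 504 - 4000752 - 1000188 - 127008))/(127372 - 355) = (192312 - 5127302)/127017 = -4934990*1/127017 = -4934990/127017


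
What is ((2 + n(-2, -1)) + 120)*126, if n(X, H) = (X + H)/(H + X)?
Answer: 15498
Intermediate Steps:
n(X, H) = 1 (n(X, H) = (H + X)/(H + X) = 1)
((2 + n(-2, -1)) + 120)*126 = ((2 + 1) + 120)*126 = (3 + 120)*126 = 123*126 = 15498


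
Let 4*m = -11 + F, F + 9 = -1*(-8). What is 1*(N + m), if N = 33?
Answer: 30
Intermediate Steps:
F = -1 (F = -9 - 1*(-8) = -9 + 8 = -1)
m = -3 (m = (-11 - 1)/4 = (¼)*(-12) = -3)
1*(N + m) = 1*(33 - 3) = 1*30 = 30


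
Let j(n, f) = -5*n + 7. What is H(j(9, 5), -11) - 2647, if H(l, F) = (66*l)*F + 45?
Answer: 24986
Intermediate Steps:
j(n, f) = 7 - 5*n
H(l, F) = 45 + 66*F*l (H(l, F) = 66*F*l + 45 = 45 + 66*F*l)
H(j(9, 5), -11) - 2647 = (45 + 66*(-11)*(7 - 5*9)) - 2647 = (45 + 66*(-11)*(7 - 45)) - 2647 = (45 + 66*(-11)*(-38)) - 2647 = (45 + 27588) - 2647 = 27633 - 2647 = 24986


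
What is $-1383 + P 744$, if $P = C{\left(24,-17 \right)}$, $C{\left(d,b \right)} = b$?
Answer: $-14031$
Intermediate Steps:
$P = -17$
$-1383 + P 744 = -1383 - 12648 = -14031$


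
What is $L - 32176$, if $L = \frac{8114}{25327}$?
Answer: $- \frac{814913438}{25327} \approx -32176.0$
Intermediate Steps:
$L = \frac{8114}{25327}$ ($L = 8114 \cdot \frac{1}{25327} = \frac{8114}{25327} \approx 0.32037$)
$L - 32176 = \frac{8114}{25327} - 32176 = - \frac{814913438}{25327}$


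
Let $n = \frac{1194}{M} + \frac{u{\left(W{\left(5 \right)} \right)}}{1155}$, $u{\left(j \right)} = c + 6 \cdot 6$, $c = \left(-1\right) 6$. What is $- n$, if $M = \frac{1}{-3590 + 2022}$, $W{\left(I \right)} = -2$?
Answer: $\frac{144158782}{77} \approx 1.8722 \cdot 10^{6}$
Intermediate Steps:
$M = - \frac{1}{1568}$ ($M = \frac{1}{-1568} = - \frac{1}{1568} \approx -0.00063775$)
$c = -6$
$u{\left(j \right)} = 30$ ($u{\left(j \right)} = -6 + 6 \cdot 6 = -6 + 36 = 30$)
$n = - \frac{144158782}{77}$ ($n = \frac{1194}{- \frac{1}{1568}} + \frac{30}{1155} = 1194 \left(-1568\right) + 30 \cdot \frac{1}{1155} = -1872192 + \frac{2}{77} = - \frac{144158782}{77} \approx -1.8722 \cdot 10^{6}$)
$- n = \left(-1\right) \left(- \frac{144158782}{77}\right) = \frac{144158782}{77}$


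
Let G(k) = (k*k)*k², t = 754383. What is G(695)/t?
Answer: 233313150625/754383 ≈ 3.0928e+5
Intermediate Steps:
G(k) = k⁴ (G(k) = k²*k² = k⁴)
G(695)/t = 695⁴/754383 = 233313150625*(1/754383) = 233313150625/754383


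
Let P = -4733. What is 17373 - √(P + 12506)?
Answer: 17373 - √7773 ≈ 17285.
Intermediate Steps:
17373 - √(P + 12506) = 17373 - √(-4733 + 12506) = 17373 - √7773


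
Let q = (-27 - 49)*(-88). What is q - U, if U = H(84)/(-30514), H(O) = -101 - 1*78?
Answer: 204077453/30514 ≈ 6688.0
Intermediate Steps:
H(O) = -179 (H(O) = -101 - 78 = -179)
q = 6688 (q = -76*(-88) = 6688)
U = 179/30514 (U = -179/(-30514) = -179*(-1/30514) = 179/30514 ≈ 0.0058662)
q - U = 6688 - 1*179/30514 = 6688 - 179/30514 = 204077453/30514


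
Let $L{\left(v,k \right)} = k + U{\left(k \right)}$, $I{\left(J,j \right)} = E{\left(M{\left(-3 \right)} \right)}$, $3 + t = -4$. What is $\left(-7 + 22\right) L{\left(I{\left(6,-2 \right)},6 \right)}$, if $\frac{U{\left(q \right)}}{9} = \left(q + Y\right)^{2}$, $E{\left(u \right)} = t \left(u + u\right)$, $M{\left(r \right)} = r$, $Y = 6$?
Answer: $19530$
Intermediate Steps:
$t = -7$ ($t = -3 - 4 = -7$)
$E{\left(u \right)} = - 14 u$ ($E{\left(u \right)} = - 7 \left(u + u\right) = - 7 \cdot 2 u = - 14 u$)
$U{\left(q \right)} = 9 \left(6 + q\right)^{2}$ ($U{\left(q \right)} = 9 \left(q + 6\right)^{2} = 9 \left(6 + q\right)^{2}$)
$I{\left(J,j \right)} = 42$ ($I{\left(J,j \right)} = \left(-14\right) \left(-3\right) = 42$)
$L{\left(v,k \right)} = k + 9 \left(6 + k\right)^{2}$
$\left(-7 + 22\right) L{\left(I{\left(6,-2 \right)},6 \right)} = \left(-7 + 22\right) \left(6 + 9 \left(6 + 6\right)^{2}\right) = 15 \left(6 + 9 \cdot 12^{2}\right) = 15 \left(6 + 9 \cdot 144\right) = 15 \left(6 + 1296\right) = 15 \cdot 1302 = 19530$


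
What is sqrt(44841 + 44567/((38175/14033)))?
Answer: sqrt(3568925603922)/7635 ≈ 247.43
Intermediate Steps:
sqrt(44841 + 44567/((38175/14033))) = sqrt(44841 + 44567/((38175*(1/14033)))) = sqrt(44841 + 44567/(38175/14033)) = sqrt(44841 + 44567*(14033/38175)) = sqrt(44841 + 625408711/38175) = sqrt(2337213886/38175) = sqrt(3568925603922)/7635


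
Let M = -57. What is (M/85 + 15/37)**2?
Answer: 695556/9891025 ≈ 0.070322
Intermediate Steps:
(M/85 + 15/37)**2 = (-57/85 + 15/37)**2 = (-834/3145)**2 = 695556/9891025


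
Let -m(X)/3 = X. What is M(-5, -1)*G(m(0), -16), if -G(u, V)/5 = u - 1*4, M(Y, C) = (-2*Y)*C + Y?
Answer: -300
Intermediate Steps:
M(Y, C) = Y - 2*C*Y (M(Y, C) = -2*C*Y + Y = Y - 2*C*Y)
m(X) = -3*X
G(u, V) = 20 - 5*u (G(u, V) = -5*(u - 1*4) = -5*(u - 4) = -5*(-4 + u) = 20 - 5*u)
M(-5, -1)*G(m(0), -16) = (-5*(1 - 2*(-1)))*(20 - (-15)*0) = (-5*(1 + 2))*(20 - 5*0) = (-5*3)*(20 + 0) = -15*20 = -300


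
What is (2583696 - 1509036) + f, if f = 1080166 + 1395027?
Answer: 3549853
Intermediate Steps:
f = 2475193
(2583696 - 1509036) + f = (2583696 - 1509036) + 2475193 = 1074660 + 2475193 = 3549853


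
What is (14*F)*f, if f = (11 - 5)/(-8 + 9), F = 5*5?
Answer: 2100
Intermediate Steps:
F = 25
f = 6 (f = 6/1 = 6*1 = 6)
(14*F)*f = (14*25)*6 = 350*6 = 2100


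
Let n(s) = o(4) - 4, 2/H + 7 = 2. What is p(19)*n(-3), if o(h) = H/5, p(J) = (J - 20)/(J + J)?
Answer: 51/475 ≈ 0.10737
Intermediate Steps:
H = -⅖ (H = 2/(-7 + 2) = 2/(-5) = 2*(-⅕) = -⅖ ≈ -0.40000)
p(J) = (-20 + J)/(2*J) (p(J) = (-20 + J)/((2*J)) = (-20 + J)*(1/(2*J)) = (-20 + J)/(2*J))
o(h) = -2/25 (o(h) = -⅖/5 = -⅖*⅕ = -2/25)
n(s) = -102/25 (n(s) = -2/25 - 4 = -102/25)
p(19)*n(-3) = ((½)*(-20 + 19)/19)*(-102/25) = ((½)*(1/19)*(-1))*(-102/25) = -1/38*(-102/25) = 51/475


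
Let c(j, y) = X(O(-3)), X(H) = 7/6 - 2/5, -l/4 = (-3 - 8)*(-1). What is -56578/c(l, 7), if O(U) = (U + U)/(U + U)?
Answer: -1697340/23 ≈ -73797.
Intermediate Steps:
l = -44 (l = -4*(-3 - 8)*(-1) = -(-44)*(-1) = -4*11 = -44)
O(U) = 1 (O(U) = (2*U)/((2*U)) = (2*U)*(1/(2*U)) = 1)
X(H) = 23/30 (X(H) = 7*(1/6) - 2*1/5 = 7/6 - 2/5 = 23/30)
c(j, y) = 23/30
-56578/c(l, 7) = -56578/23/30 = -56578*30/23 = -1697340/23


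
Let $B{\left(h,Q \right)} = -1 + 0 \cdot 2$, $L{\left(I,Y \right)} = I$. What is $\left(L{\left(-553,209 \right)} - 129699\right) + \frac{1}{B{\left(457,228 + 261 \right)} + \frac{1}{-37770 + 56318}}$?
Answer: $- \frac{2415802392}{18547} \approx -1.3025 \cdot 10^{5}$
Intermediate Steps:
$B{\left(h,Q \right)} = -1$ ($B{\left(h,Q \right)} = -1 + 0 = -1$)
$\left(L{\left(-553,209 \right)} - 129699\right) + \frac{1}{B{\left(457,228 + 261 \right)} + \frac{1}{-37770 + 56318}} = \left(-553 - 129699\right) + \frac{1}{-1 + \frac{1}{-37770 + 56318}} = -130252 + \frac{1}{-1 + \frac{1}{18548}} = -130252 + \frac{1}{- \frac{18547}{18548}} = -130252 - \frac{18548}{18547} = - \frac{2415802392}{18547}$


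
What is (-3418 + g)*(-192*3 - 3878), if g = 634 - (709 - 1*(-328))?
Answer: 17018734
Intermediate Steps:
g = -403 (g = 634 - (709 + 328) = 634 - 1*1037 = 634 - 1037 = -403)
(-3418 + g)*(-192*3 - 3878) = (-3418 - 403)*(-192*3 - 3878) = -3821*(-576 - 3878) = -3821*(-4454) = 17018734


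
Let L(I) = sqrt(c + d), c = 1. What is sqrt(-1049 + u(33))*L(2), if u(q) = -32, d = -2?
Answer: -sqrt(1081) ≈ -32.879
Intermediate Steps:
L(I) = I (L(I) = sqrt(1 - 2) = sqrt(-1) = I)
sqrt(-1049 + u(33))*L(2) = sqrt(-1049 - 32)*I = sqrt(-1081)*I = (I*sqrt(1081))*I = -sqrt(1081)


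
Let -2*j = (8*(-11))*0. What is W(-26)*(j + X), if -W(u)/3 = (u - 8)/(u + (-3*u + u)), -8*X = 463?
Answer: -23613/104 ≈ -227.05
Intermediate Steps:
X = -463/8 (X = -⅛*463 = -463/8 ≈ -57.875)
W(u) = 3*(-8 + u)/u (W(u) = -3*(u - 8)/(u + (-3*u + u)) = -3*(-8 + u)/(u - 2*u) = -3*(-8 + u)/((-u)) = -3*(-8 + u)*(-1/u) = -(-3)*(-8 + u)/u = 3*(-8 + u)/u)
j = 0 (j = -8*(-11)*0/2 = -(-44)*0 = -½*0 = 0)
W(-26)*(j + X) = (3 - 24/(-26))*(0 - 463/8) = (3 - 24*(-1/26))*(-463/8) = (3 + 12/13)*(-463/8) = (51/13)*(-463/8) = -23613/104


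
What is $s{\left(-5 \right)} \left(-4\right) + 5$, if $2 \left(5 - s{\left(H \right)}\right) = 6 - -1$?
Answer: $-1$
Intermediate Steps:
$s{\left(H \right)} = \frac{3}{2}$ ($s{\left(H \right)} = 5 - \frac{6 - -1}{2} = 5 - \frac{6 + 1}{2} = 5 - \frac{7}{2} = \frac{3}{2}$)
$s{\left(-5 \right)} \left(-4\right) + 5 = \frac{3}{2} \left(-4\right) + 5 = -6 + 5 = -1$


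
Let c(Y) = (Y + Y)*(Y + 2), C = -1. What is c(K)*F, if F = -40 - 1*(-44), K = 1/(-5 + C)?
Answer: -22/9 ≈ -2.4444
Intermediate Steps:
K = -⅙ (K = 1/(-5 - 1) = 1/(-6) = -⅙ ≈ -0.16667)
c(Y) = 2*Y*(2 + Y) (c(Y) = (2*Y)*(2 + Y) = 2*Y*(2 + Y))
F = 4 (F = -40 + 44 = 4)
c(K)*F = (2*(-⅙)*(2 - ⅙))*4 = (2*(-⅙)*(11/6))*4 = -11/18*4 = -22/9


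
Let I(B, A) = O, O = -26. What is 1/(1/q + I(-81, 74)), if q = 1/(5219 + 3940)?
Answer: 1/9133 ≈ 0.00010949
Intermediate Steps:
I(B, A) = -26
q = 1/9159 ≈ 0.00010918
1/(1/q + I(-81, 74)) = 1/(1/(1/9159) - 26) = 1/(9159 - 26) = 1/9133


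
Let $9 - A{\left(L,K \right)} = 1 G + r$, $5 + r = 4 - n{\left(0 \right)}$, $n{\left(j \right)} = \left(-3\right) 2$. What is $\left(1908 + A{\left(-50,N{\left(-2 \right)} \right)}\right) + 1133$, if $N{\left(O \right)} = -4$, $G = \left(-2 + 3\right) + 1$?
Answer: $3043$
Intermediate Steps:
$n{\left(j \right)} = -6$
$r = 5$ ($r = -5 + \left(4 - -6\right) = -5 + \left(4 + 6\right) = -5 + 10 = 5$)
$G = 2$ ($G = 1 + 1 = 2$)
$A{\left(L,K \right)} = 2$ ($A{\left(L,K \right)} = 9 - \left(1 \cdot 2 + 5\right) = 9 - \left(2 + 5\right) = 9 - 7 = 2$)
$\left(1908 + A{\left(-50,N{\left(-2 \right)} \right)}\right) + 1133 = \left(1908 + 2\right) + 1133 = 1910 + 1133 = 3043$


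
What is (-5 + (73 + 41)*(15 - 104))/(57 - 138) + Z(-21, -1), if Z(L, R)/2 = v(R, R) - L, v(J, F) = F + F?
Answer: 13229/81 ≈ 163.32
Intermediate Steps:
v(J, F) = 2*F
Z(L, R) = -2*L + 4*R (Z(L, R) = 2*(2*R - L) = 2*(-L + 2*R) = -2*L + 4*R)
(-5 + (73 + 41)*(15 - 104))/(57 - 138) + Z(-21, -1) = (-5 + (73 + 41)*(15 - 104))/(57 - 138) + (-2*(-21) + 4*(-1)) = (-5 + 114*(-89))/(-81) + (42 - 4) = (-5 - 10146)*(-1/81) + 38 = -10151*(-1/81) + 38 = 10151/81 + 38 = 13229/81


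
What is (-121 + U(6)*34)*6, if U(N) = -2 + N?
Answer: 90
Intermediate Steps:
(-121 + U(6)*34)*6 = (-121 + (-2 + 6)*34)*6 = (-121 + 4*34)*6 = (-121 + 136)*6 = 15*6 = 90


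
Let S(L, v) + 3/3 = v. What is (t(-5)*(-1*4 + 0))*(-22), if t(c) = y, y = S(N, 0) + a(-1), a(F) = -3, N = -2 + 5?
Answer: -352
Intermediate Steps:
N = 3
S(L, v) = -1 + v
y = -4 (y = (-1 + 0) - 3 = -1 - 3 = -4)
t(c) = -4
(t(-5)*(-1*4 + 0))*(-22) = -4*(-1*4 + 0)*(-22) = -4*(-4 + 0)*(-22) = -4*(-4)*(-22) = 16*(-22) = -352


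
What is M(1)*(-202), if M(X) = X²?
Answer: -202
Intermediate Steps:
M(1)*(-202) = 1²*(-202) = 1*(-202) = -202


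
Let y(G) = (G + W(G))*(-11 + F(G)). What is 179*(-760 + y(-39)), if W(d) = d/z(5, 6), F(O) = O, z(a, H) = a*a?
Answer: 226972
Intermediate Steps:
z(a, H) = a**2
W(d) = d/25 (W(d) = d/(5**2) = d/25)
y(G) = 26*G*(-11 + G)/25 (y(G) = (G + G/25)*(-11 + G) = (26*G/25)*(-11 + G) = 26*G*(-11 + G)/25)
179*(-760 + y(-39)) = 179*(-760 + (26/25)*(-39)*(-11 - 39)) = 179*(-760 + (26/25)*(-39)*(-50)) = 179*(-760 + 2028) = 179*1268 = 226972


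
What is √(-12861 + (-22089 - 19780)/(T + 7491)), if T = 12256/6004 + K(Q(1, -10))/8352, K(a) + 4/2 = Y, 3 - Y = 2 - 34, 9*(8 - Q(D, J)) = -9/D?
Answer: I*√12614787607103305765178397/31311817631 ≈ 113.43*I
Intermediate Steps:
Q(D, J) = 8 + 1/D (Q(D, J) = 8 - (-1)/D = 8 + 1/D)
Y = 35 (Y = 3 - (2 - 34) = 3 - 1*(-32) = 3 + 32 = 35)
K(a) = 33 (K(a) = -2 + 35 = 33)
T = 8546687/4178784 (T = 12256/6004 + 33/8352 = 12256*(1/6004) + 33*(1/8352) = 3064/1501 + 11/2784 = 8546687/4178784 ≈ 2.0453)
√(-12861 + (-22089 - 19780)/(T + 7491)) = √(-12861 + (-22089 - 19780)/(8546687/4178784 + 7491)) = √(-12861 - 41869/31311817631/4178784) = √(-12861 - 41869*4178784/31311817631) = √(-12861 - 174961507296/31311817631) = √(-402876248059587/31311817631) = I*√12614787607103305765178397/31311817631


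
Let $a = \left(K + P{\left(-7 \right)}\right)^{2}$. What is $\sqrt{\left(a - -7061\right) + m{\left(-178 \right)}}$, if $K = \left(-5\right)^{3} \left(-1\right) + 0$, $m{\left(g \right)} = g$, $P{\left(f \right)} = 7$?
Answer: $\sqrt{24307} \approx 155.91$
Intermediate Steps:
$K = 125$ ($K = \left(-125\right) \left(-1\right) + 0 = 125 + 0 = 125$)
$a = 17424$ ($a = \left(125 + 7\right)^{2} = 132^{2} = 17424$)
$\sqrt{\left(a - -7061\right) + m{\left(-178 \right)}} = \sqrt{\left(17424 - -7061\right) - 178} = \sqrt{\left(17424 + 7061\right) - 178} = \sqrt{24485 - 178} = \sqrt{24307}$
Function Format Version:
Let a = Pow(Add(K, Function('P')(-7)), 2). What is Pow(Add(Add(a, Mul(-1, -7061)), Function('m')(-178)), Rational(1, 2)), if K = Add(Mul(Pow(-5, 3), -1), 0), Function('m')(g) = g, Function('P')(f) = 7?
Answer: Pow(24307, Rational(1, 2)) ≈ 155.91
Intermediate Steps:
K = 125 (K = Add(Mul(-125, -1), 0) = Add(125, 0) = 125)
a = 17424 (a = Pow(Add(125, 7), 2) = Pow(132, 2) = 17424)
Pow(Add(Add(a, Mul(-1, -7061)), Function('m')(-178)), Rational(1, 2)) = Pow(Add(Add(17424, Mul(-1, -7061)), -178), Rational(1, 2)) = Pow(Add(Add(17424, 7061), -178), Rational(1, 2)) = Pow(Add(24485, -178), Rational(1, 2)) = Pow(24307, Rational(1, 2))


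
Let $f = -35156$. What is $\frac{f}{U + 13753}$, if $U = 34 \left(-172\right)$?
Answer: $- \frac{2068}{465} \approx -4.4473$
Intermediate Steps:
$U = -5848$
$\frac{f}{U + 13753} = - \frac{35156}{-5848 + 13753} = - \frac{35156}{7905} = \left(-35156\right) \frac{1}{7905} = - \frac{2068}{465}$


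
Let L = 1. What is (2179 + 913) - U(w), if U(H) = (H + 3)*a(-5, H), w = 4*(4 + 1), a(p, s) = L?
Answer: 3069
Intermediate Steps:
a(p, s) = 1
w = 20 (w = 4*5 = 20)
U(H) = 3 + H (U(H) = (H + 3)*1 = (3 + H)*1 = 3 + H)
(2179 + 913) - U(w) = (2179 + 913) - (3 + 20) = 3092 - 1*23 = 3092 - 23 = 3069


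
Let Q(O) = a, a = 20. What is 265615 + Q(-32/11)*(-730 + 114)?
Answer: 253295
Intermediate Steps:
Q(O) = 20
265615 + Q(-32/11)*(-730 + 114) = 265615 + 20*(-730 + 114) = 265615 + 20*(-616) = 265615 - 12320 = 253295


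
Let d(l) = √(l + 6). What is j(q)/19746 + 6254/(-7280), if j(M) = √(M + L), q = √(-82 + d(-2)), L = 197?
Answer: -3127/3640 + √(197 + 4*I*√5)/19746 ≈ -0.85835 + 1.6132e-5*I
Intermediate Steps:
d(l) = √(6 + l)
q = 4*I*√5 (q = √(-82 + √(6 - 2)) = √(-82 + √4) = √(-82 + 2) = √(-80) = 4*I*√5 ≈ 8.9443*I)
j(M) = √(197 + M) (j(M) = √(M + 197) = √(197 + M))
j(q)/19746 + 6254/(-7280) = √(197 + 4*I*√5)/19746 + 6254/(-7280) = √(197 + 4*I*√5)*(1/19746) + 6254*(-1/7280) = √(197 + 4*I*√5)/19746 - 3127/3640 = -3127/3640 + √(197 + 4*I*√5)/19746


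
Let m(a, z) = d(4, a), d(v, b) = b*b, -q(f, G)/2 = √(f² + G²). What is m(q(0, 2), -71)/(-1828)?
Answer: -4/457 ≈ -0.0087527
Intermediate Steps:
q(f, G) = -2*√(G² + f²) (q(f, G) = -2*√(f² + G²) = -2*√(G² + f²))
d(v, b) = b²
m(a, z) = a²
m(q(0, 2), -71)/(-1828) = (-2*√(2² + 0²))²/(-1828) = (-2*√(4 + 0))²*(-1/1828) = (-2*√4)²*(-1/1828) = (-2*2)²*(-1/1828) = (-4)²*(-1/1828) = 16*(-1/1828) = -4/457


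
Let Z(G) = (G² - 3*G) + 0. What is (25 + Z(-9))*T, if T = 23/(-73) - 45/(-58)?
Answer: 259483/4234 ≈ 61.286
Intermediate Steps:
Z(G) = G² - 3*G
T = 1951/4234 (T = 23*(-1/73) - 45*(-1/58) = -23/73 + 45/58 = 1951/4234 ≈ 0.46079)
(25 + Z(-9))*T = (25 - 9*(-3 - 9))*(1951/4234) = (25 - 9*(-12))*(1951/4234) = (25 + 108)*(1951/4234) = 133*(1951/4234) = 259483/4234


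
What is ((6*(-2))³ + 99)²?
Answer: 2653641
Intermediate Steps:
((6*(-2))³ + 99)² = ((-12)³ + 99)² = (-1728 + 99)² = (-1629)² = 2653641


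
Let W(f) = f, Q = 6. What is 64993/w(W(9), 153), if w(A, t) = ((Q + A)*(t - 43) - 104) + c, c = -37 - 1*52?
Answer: 64993/1457 ≈ 44.607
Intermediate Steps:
c = -89 (c = -37 - 52 = -89)
w(A, t) = -193 + (-43 + t)*(6 + A) (w(A, t) = ((6 + A)*(t - 43) - 104) - 89 = ((6 + A)*(-43 + t) - 104) - 89 = ((-43 + t)*(6 + A) - 104) - 89 = (-104 + (-43 + t)*(6 + A)) - 89 = -193 + (-43 + t)*(6 + A))
64993/w(W(9), 153) = 64993/(-451 - 43*9 + 6*153 + 9*153) = 64993/(-451 - 387 + 918 + 1377) = 64993/1457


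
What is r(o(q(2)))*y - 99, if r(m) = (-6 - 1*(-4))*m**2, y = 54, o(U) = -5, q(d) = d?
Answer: -2799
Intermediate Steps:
r(m) = -2*m**2 (r(m) = (-6 + 4)*m**2 = -2*m**2)
r(o(q(2)))*y - 99 = -2*(-5)**2*54 - 99 = -2*25*54 - 99 = -50*54 - 99 = -2700 - 99 = -2799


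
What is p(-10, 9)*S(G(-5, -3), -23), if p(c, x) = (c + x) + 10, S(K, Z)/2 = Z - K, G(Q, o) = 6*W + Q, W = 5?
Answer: -864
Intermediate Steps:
G(Q, o) = 30 + Q (G(Q, o) = 6*5 + Q = 30 + Q)
S(K, Z) = -2*K + 2*Z (S(K, Z) = 2*(Z - K) = -2*K + 2*Z)
p(c, x) = 10 + c + x
p(-10, 9)*S(G(-5, -3), -23) = (10 - 10 + 9)*(-2*(30 - 5) + 2*(-23)) = 9*(-2*25 - 46) = 9*(-50 - 46) = 9*(-96) = -864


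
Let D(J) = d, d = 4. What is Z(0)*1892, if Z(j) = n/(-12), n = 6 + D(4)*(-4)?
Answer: 4730/3 ≈ 1576.7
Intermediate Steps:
D(J) = 4
n = -10 (n = 6 + 4*(-4) = 6 - 16 = -10)
Z(j) = ⅚ (Z(j) = -10/(-12) = -10*(-1/12) = ⅚)
Z(0)*1892 = (⅚)*1892 = 4730/3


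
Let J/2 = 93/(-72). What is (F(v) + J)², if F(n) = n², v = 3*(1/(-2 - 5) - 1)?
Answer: 29084449/345744 ≈ 84.121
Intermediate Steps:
J = -31/12 (J = 2*(93/(-72)) = 2*(93*(-1/72)) = 2*(-31/24) = -31/12 ≈ -2.5833)
v = -24/7 (v = 3*(1/(-7) - 1) = 3*(-⅐ - 1) = 3*(-8/7) = -24/7 ≈ -3.4286)
(F(v) + J)² = ((-24/7)² - 31/12)² = (576/49 - 31/12)² = (5393/588)² = 29084449/345744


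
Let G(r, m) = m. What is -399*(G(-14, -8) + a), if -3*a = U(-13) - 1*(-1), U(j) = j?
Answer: 1596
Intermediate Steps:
a = 4 (a = -(-13 - 1*(-1))/3 = -(-13 + 1)/3 = -1/3*(-12) = 4)
-399*(G(-14, -8) + a) = -399*(-8 + 4) = -399*(-4) = 1596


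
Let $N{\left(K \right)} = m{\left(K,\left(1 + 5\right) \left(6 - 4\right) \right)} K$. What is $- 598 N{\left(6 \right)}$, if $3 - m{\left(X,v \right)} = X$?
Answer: $10764$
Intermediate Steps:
$m{\left(X,v \right)} = 3 - X$
$N{\left(K \right)} = K \left(3 - K\right)$ ($N{\left(K \right)} = \left(3 - K\right) K = K \left(3 - K\right)$)
$- 598 N{\left(6 \right)} = - 598 \cdot 6 \left(3 - 6\right) = - 598 \cdot 6 \left(-3\right) = \left(-598\right) \left(-18\right) = 10764$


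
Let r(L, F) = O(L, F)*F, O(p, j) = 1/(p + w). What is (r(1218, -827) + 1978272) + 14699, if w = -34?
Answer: 2359676837/1184 ≈ 1.9930e+6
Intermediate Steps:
O(p, j) = 1/(-34 + p) (O(p, j) = 1/(p - 34) = 1/(-34 + p))
r(L, F) = F/(-34 + L)
(r(1218, -827) + 1978272) + 14699 = (-827/(-34 + 1218) + 1978272) + 14699 = (-827/1184 + 1978272) + 14699 = 2342273221/1184 + 14699 = 2359676837/1184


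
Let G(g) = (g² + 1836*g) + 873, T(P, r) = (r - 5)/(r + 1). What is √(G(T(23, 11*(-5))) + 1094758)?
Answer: √88911451/9 ≈ 1047.7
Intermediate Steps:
T(P, r) = (-5 + r)/(1 + r)
G(g) = 873 + g² + 1836*g
√(G(T(23, 11*(-5))) + 1094758) = √((873 + ((-5 + 11*(-5))/(1 + 11*(-5)))² + 1836*((-5 + 11*(-5))/(1 + 11*(-5)))) + 1094758) = √((873 + ((-5 - 55)/(1 - 55))² + 1836*((-5 - 55)/(1 - 55))) + 1094758) = √((873 + (-60/(-54))² + 1836*(-60/(-54))) + 1094758) = √((873 + (-1/54*(-60))² + 1836*(-1/54*(-60))) + 1094758) = √((873 + (10/9)² + 1836*(10/9)) + 1094758) = √((873 + 100/81 + 2040) + 1094758) = √(236053/81 + 1094758) = √(88911451/81) = √88911451/9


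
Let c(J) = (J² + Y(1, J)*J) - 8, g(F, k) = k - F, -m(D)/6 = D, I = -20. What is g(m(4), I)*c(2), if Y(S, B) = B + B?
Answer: 16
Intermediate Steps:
Y(S, B) = 2*B
m(D) = -6*D
c(J) = -8 + 3*J² (c(J) = (J² + (2*J)*J) - 8 = (J² + 2*J²) - 8 = 3*J² - 8 = -8 + 3*J²)
g(m(4), I)*c(2) = (-20 - (-6)*4)*(-8 + 3*2²) = (-20 - 1*(-24))*(-8 + 3*4) = (-20 + 24)*(-8 + 12) = 4*4 = 16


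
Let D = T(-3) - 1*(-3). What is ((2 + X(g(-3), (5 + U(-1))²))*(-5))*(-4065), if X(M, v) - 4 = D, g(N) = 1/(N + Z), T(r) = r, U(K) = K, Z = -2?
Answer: 121950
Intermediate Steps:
g(N) = 1/(-2 + N) (g(N) = 1/(N - 2) = 1/(-2 + N))
D = 0 (D = -3 - 1*(-3) = -3 + 3 = 0)
X(M, v) = 4 (X(M, v) = 4 + 0 = 4)
((2 + X(g(-3), (5 + U(-1))²))*(-5))*(-4065) = ((2 + 4)*(-5))*(-4065) = (6*(-5))*(-4065) = -30*(-4065) = 121950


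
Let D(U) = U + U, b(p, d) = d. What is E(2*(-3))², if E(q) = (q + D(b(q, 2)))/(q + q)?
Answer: 1/36 ≈ 0.027778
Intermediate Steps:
D(U) = 2*U
E(q) = (4 + q)/(2*q) (E(q) = (q + 2*2)/(q + q) = (q + 4)/((2*q)) = (4 + q)*(1/(2*q)) = (4 + q)/(2*q))
E(2*(-3))² = ((4 + 2*(-3))/(2*((2*(-3)))))² = ((½)*(4 - 6)/(-6))² = ((½)*(-⅙)*(-2))² = (⅙)² = 1/36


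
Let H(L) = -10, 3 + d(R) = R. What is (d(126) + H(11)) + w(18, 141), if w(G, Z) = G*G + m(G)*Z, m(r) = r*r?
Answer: 46121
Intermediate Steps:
d(R) = -3 + R
m(r) = r**2
w(G, Z) = G**2 + Z*G**2 (w(G, Z) = G*G + G**2*Z = G**2 + Z*G**2)
(d(126) + H(11)) + w(18, 141) = ((-3 + 126) - 10) + 18**2*(1 + 141) = (123 - 10) + 324*142 = 113 + 46008 = 46121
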